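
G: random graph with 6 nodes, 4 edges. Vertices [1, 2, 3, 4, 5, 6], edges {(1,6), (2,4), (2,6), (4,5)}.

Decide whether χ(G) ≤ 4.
A valid 4-coloring: color 1: [3, 4, 6]; color 2: [1, 2, 5].
(χ(G) = 2 ≤ 4.)

Yes, G is 4-colorable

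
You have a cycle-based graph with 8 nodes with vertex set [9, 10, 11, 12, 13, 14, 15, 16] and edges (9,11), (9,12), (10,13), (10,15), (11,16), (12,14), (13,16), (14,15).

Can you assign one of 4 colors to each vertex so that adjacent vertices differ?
A valid 4-coloring: color 1: [9, 10, 14, 16]; color 2: [11, 12, 13, 15].
(χ(G) = 2 ≤ 4.)

Yes, G is 4-colorable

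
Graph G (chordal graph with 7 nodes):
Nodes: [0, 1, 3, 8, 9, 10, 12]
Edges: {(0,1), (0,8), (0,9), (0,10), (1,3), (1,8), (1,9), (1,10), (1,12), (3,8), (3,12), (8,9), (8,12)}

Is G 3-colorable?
No, G is not 3-colorable

The clique on vertices [0, 1, 8, 9] has size 4 > 3, so it alone needs 4 colors.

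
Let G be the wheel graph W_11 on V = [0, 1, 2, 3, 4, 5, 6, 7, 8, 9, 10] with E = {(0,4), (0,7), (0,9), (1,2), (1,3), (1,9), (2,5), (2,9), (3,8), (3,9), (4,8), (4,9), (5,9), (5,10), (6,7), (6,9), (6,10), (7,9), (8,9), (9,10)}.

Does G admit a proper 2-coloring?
The clique on vertices [0, 4, 9] has size 3 > 2, so it alone needs 3 colors.

No, G is not 2-colorable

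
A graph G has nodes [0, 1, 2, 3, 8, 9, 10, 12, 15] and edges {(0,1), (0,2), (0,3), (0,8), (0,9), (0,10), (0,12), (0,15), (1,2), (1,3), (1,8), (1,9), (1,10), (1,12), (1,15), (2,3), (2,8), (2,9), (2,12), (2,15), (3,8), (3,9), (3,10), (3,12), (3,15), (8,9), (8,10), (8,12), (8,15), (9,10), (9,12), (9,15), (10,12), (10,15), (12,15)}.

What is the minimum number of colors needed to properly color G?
χ(G) = 8

Clique number ω(G) = 8 (lower bound: χ ≥ ω).
The clique on [0, 1, 2, 3, 8, 9, 12, 15] has size 8, forcing χ ≥ 8, and the coloring below uses 8 colors, so χ(G) = 8.
A valid 8-coloring: color 1: [1]; color 2: [15]; color 3: [0]; color 4: [12]; color 5: [3]; color 6: [9]; color 7: [8]; color 8: [2, 10].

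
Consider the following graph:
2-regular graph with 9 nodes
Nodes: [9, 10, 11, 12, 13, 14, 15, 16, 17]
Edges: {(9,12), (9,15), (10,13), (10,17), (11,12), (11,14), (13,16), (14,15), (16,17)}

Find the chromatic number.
Clique number ω(G) = 2 (lower bound: χ ≥ ω).
Odd cycle [15, 14, 11, 12, 9] needs 3 colors (χ ≥ 3).
The coloring below uses 3 colors, so χ(G) = 3.
A valid 3-coloring: color 1: [10, 12, 15, 16]; color 2: [9, 11, 13, 17]; color 3: [14].

χ(G) = 3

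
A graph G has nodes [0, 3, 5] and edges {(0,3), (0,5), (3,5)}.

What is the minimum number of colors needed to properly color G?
χ(G) = 3

Clique number ω(G) = 3 (lower bound: χ ≥ ω).
The clique on [0, 3, 5] has size 3, forcing χ ≥ 3, and the coloring below uses 3 colors, so χ(G) = 3.
A valid 3-coloring: color 1: [5]; color 2: [0]; color 3: [3].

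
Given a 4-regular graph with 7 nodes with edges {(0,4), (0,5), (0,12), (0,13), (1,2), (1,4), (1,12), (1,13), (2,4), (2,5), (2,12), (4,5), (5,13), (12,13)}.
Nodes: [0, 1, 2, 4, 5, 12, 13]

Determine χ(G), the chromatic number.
χ(G) = 4

Clique number ω(G) = 3 (lower bound: χ ≥ ω).
Suppose a proper 3-coloring c exists. The clique [0, 4, 5] takes 3 distinct colors; by symmetry let c(0) = 1, c(4) = 2, c(5) = 3.
- Vertex 2: neighbors [4, 5] already have colors [2, 3] ⇒ c(2) = 1.
- Vertex 1: neighbors [2, 4] already have colors [1, 2] ⇒ c(1) = 3.
- Vertex 12: neighbors [0, 1] already have colors [1, 3] ⇒ c(12) = 2.
- Vertex 13: neighbors [0, 12, 1] already have colors [1, 2, 3] — all 3 colors blocked. Contradiction.
The forced assignments end in a contradiction, so G has no proper 3-coloring (χ ≥ 4).
The coloring below uses 4 colors, so χ(G) = 4.
A valid 4-coloring: color 1: [2, 13]; color 2: [4, 12]; color 3: [0, 1]; color 4: [5].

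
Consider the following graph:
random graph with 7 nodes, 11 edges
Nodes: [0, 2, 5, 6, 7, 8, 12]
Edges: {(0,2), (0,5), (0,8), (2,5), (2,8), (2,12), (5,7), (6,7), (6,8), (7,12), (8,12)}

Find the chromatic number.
Clique number ω(G) = 3 (lower bound: χ ≥ ω).
The clique on [0, 2, 8] has size 3, forcing χ ≥ 3, and the coloring below uses 3 colors, so χ(G) = 3.
A valid 3-coloring: color 1: [2, 7]; color 2: [5, 8]; color 3: [0, 6, 12].

χ(G) = 3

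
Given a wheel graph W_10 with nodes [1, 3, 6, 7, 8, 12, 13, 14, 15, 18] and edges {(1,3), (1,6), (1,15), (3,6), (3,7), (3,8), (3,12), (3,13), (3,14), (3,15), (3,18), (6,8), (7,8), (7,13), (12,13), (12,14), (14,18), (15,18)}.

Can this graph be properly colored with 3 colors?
No, G is not 3-colorable

Odd cycle [18, 14, 12, 13, 7, 8, 6, 1, 15] needs 3 colors (χ ≥ 3).
Vertex 3 is adjacent to every vertex of [1, 6, 7, 8, 12, 13, 14, 15, 18], which already need 3 colors among themselves, so 3 needs a new color (χ ≥ 4).
Hence χ(G) ≥ 4 > 3, so no proper 3-coloring exists.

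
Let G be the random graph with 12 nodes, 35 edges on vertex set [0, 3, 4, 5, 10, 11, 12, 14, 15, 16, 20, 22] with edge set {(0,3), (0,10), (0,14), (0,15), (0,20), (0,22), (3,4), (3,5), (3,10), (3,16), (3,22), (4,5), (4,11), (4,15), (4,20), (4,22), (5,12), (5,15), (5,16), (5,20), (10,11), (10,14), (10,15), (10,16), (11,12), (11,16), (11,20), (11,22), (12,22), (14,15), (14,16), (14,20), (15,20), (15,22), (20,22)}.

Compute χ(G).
Clique number ω(G) = 4 (lower bound: χ ≥ ω).
The clique on [4, 11, 20, 22] has size 4, forcing χ ≥ 4, and the coloring below uses 4 colors, so χ(G) = 4.
A valid 4-coloring: color 1: [3, 11, 15]; color 2: [10, 12, 20]; color 3: [5, 14, 22]; color 4: [0, 4, 16].

χ(G) = 4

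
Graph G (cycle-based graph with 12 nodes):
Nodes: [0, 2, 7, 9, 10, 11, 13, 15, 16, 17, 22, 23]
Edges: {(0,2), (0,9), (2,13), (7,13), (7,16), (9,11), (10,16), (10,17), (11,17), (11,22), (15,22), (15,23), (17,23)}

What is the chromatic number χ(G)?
Clique number ω(G) = 2 (lower bound: χ ≥ ω).
Odd cycle [16, 7, 13, 2, 0, 9, 11, 17, 10] needs 3 colors (χ ≥ 3).
The coloring below uses 3 colors, so χ(G) = 3.
A valid 3-coloring: color 1: [2, 7, 9, 15, 17]; color 2: [0, 11, 13, 16, 23]; color 3: [10, 22].

χ(G) = 3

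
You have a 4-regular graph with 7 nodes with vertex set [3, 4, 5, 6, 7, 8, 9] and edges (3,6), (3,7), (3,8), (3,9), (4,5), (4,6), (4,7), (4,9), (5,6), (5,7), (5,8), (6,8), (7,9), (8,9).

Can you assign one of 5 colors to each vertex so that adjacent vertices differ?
Yes, G is 5-colorable

A valid 5-coloring: color 1: [6, 7]; color 2: [4, 8]; color 3: [5, 9]; color 4: [3].
(χ(G) = 4 ≤ 5.)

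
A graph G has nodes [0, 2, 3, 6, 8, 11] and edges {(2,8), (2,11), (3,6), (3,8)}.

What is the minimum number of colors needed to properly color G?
χ(G) = 2

Clique number ω(G) = 2 (lower bound: χ ≥ ω).
The graph is bipartite (no odd cycle), so 2 colors suffice: χ(G) = 2.
A valid 2-coloring: color 1: [0, 2, 3]; color 2: [6, 8, 11].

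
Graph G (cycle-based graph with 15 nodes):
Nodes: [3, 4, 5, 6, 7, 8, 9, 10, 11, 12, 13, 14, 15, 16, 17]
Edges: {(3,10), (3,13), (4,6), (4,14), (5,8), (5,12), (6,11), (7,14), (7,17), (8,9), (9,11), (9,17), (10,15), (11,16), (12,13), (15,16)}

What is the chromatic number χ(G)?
χ(G) = 3

Clique number ω(G) = 2 (lower bound: χ ≥ ω).
Odd cycle [17, 9, 11, 6, 4, 14, 7] needs 3 colors (χ ≥ 3).
The coloring below uses 3 colors, so χ(G) = 3.
A valid 3-coloring: color 1: [5, 6, 7, 9, 10, 13, 16]; color 2: [3, 8, 11, 12, 14, 15, 17]; color 3: [4].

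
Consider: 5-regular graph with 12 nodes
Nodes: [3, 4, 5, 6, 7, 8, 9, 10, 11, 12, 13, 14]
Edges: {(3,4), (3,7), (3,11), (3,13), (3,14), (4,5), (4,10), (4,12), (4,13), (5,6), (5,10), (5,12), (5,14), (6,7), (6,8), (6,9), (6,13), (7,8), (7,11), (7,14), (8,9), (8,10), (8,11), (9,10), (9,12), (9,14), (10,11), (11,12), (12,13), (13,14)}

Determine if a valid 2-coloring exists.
The clique on vertices [3, 4, 13] has size 3 > 2, so it alone needs 3 colors.

No, G is not 2-colorable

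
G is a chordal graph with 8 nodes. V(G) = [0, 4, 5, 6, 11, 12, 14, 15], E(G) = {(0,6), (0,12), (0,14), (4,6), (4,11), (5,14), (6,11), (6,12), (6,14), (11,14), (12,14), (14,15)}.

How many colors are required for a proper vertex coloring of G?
χ(G) = 4

Clique number ω(G) = 4 (lower bound: χ ≥ ω).
The clique on [0, 6, 12, 14] has size 4, forcing χ ≥ 4, and the coloring below uses 4 colors, so χ(G) = 4.
A valid 4-coloring: color 1: [4, 14]; color 2: [5, 6, 15]; color 3: [11, 12]; color 4: [0].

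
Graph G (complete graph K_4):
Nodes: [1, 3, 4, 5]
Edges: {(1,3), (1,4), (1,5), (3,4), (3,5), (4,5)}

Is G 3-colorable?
No, G is not 3-colorable

The clique on vertices [1, 3, 4, 5] has size 4 > 3, so it alone needs 4 colors.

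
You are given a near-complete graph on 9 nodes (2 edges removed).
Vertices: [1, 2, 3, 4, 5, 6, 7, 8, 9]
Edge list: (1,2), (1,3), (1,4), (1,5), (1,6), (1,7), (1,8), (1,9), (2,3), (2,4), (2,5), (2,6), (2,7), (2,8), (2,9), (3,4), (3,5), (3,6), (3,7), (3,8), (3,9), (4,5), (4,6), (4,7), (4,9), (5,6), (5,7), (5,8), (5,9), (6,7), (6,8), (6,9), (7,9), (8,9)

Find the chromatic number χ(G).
Clique number ω(G) = 8 (lower bound: χ ≥ ω).
The clique on [1, 2, 3, 4, 5, 6, 7, 9] has size 8, forcing χ ≥ 8, and the coloring below uses 8 colors, so χ(G) = 8.
A valid 8-coloring: color 1: [6]; color 2: [5]; color 3: [3]; color 4: [9]; color 5: [2]; color 6: [1]; color 7: [4, 8]; color 8: [7].

χ(G) = 8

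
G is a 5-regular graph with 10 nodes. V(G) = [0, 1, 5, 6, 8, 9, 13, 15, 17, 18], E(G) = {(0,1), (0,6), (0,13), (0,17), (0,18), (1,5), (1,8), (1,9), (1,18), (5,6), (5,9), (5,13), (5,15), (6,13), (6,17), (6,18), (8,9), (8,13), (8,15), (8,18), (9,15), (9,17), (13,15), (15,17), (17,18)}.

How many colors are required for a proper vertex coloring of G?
χ(G) = 4

Clique number ω(G) = 4 (lower bound: χ ≥ ω).
The clique on [0, 6, 17, 18] has size 4, forcing χ ≥ 4, and the coloring below uses 4 colors, so χ(G) = 4.
A valid 4-coloring: color 1: [5, 8, 17]; color 2: [1, 6, 15]; color 3: [0, 9]; color 4: [13, 18].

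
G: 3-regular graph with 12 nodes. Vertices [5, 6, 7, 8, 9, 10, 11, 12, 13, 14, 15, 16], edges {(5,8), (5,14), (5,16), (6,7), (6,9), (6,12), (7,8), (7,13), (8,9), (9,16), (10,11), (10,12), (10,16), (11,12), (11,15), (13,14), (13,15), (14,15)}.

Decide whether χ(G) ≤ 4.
A valid 4-coloring: color 1: [6, 8, 11, 14, 16]; color 2: [5, 9, 10, 13]; color 3: [7, 12, 15].
(χ(G) = 3 ≤ 4.)

Yes, G is 4-colorable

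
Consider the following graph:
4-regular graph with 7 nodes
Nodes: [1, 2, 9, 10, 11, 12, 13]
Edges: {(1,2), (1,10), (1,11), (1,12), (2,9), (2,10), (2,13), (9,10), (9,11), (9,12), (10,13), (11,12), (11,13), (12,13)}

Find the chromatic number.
χ(G) = 3

Clique number ω(G) = 3 (lower bound: χ ≥ ω).
The clique on [1, 2, 10] has size 3, forcing χ ≥ 3, and the coloring below uses 3 colors, so χ(G) = 3.
A valid 3-coloring: color 1: [2, 11]; color 2: [1, 9, 13]; color 3: [10, 12].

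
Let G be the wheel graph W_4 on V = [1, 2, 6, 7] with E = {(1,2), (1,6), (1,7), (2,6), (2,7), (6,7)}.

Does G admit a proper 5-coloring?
Yes, G is 5-colorable

A valid 5-coloring: color 1: [1]; color 2: [2]; color 3: [7]; color 4: [6].
(χ(G) = 4 ≤ 5.)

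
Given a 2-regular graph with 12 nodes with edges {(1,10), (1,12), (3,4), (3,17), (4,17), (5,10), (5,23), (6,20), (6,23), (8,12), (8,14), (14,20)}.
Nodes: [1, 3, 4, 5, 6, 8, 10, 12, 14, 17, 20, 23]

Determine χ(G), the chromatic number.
Clique number ω(G) = 3 (lower bound: χ ≥ ω).
The clique on [3, 4, 17] has size 3, forcing χ ≥ 3, and the coloring below uses 3 colors, so χ(G) = 3.
A valid 3-coloring: color 1: [1, 3, 5, 8, 20]; color 2: [4, 10, 12, 14, 23]; color 3: [6, 17].

χ(G) = 3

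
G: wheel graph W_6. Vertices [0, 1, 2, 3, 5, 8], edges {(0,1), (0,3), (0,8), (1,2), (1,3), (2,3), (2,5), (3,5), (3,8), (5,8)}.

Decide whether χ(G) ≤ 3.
Odd cycle [1, 2, 5, 8, 0] needs 3 colors (χ ≥ 3).
Vertex 3 is adjacent to every vertex of [0, 1, 2, 5, 8], which already need 3 colors among themselves, so 3 needs a new color (χ ≥ 4).
Hence χ(G) ≥ 4 > 3, so no proper 3-coloring exists.

No, G is not 3-colorable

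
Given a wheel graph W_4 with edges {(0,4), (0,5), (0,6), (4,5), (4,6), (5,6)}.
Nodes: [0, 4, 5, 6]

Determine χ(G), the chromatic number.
Clique number ω(G) = 4 (lower bound: χ ≥ ω).
The clique on [0, 4, 5, 6] has size 4, forcing χ ≥ 4, and the coloring below uses 4 colors, so χ(G) = 4.
A valid 4-coloring: color 1: [0]; color 2: [5]; color 3: [6]; color 4: [4].

χ(G) = 4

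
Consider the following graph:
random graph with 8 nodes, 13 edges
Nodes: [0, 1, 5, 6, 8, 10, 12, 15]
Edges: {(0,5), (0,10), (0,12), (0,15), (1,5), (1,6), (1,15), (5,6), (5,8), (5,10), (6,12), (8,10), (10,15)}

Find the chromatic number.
Clique number ω(G) = 3 (lower bound: χ ≥ ω).
The clique on [1, 5, 6] has size 3, forcing χ ≥ 3, and the coloring below uses 3 colors, so χ(G) = 3.
A valid 3-coloring: color 1: [5, 12, 15]; color 2: [0, 6, 8]; color 3: [1, 10].

χ(G) = 3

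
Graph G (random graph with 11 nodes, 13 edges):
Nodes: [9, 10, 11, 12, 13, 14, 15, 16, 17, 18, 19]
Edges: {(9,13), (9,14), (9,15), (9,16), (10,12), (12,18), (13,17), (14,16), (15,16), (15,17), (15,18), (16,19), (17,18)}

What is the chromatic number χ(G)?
Clique number ω(G) = 3 (lower bound: χ ≥ ω).
The clique on [9, 14, 16] has size 3, forcing χ ≥ 3, and the coloring below uses 3 colors, so χ(G) = 3.
A valid 3-coloring: color 1: [11, 12, 13, 14, 15, 19]; color 2: [9, 10, 17]; color 3: [16, 18].

χ(G) = 3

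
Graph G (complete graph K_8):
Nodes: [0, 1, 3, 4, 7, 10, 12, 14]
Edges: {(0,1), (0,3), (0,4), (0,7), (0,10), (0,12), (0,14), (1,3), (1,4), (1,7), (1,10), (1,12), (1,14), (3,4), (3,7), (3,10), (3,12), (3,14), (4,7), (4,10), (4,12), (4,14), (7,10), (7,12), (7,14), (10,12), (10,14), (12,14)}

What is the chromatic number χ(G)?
χ(G) = 8

Clique number ω(G) = 8 (lower bound: χ ≥ ω).
The clique on [0, 1, 3, 4, 7, 10, 12, 14] has size 8, forcing χ ≥ 8, and the coloring below uses 8 colors, so χ(G) = 8.
A valid 8-coloring: color 1: [3]; color 2: [10]; color 3: [12]; color 4: [4]; color 5: [1]; color 6: [0]; color 7: [7]; color 8: [14].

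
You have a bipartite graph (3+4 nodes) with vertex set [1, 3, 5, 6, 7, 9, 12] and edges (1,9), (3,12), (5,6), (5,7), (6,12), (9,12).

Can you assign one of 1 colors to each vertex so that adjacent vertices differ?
No, G is not 1-colorable

Edge (1,9) forces its endpoints to differ, so 1 color is not enough.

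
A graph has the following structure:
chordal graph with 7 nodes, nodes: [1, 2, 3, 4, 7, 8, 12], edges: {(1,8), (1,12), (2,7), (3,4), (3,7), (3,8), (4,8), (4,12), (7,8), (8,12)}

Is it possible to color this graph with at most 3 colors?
Yes, G is 3-colorable

A valid 3-coloring: color 1: [2, 8]; color 2: [1, 4, 7]; color 3: [3, 12].
(χ(G) = 3 ≤ 3.)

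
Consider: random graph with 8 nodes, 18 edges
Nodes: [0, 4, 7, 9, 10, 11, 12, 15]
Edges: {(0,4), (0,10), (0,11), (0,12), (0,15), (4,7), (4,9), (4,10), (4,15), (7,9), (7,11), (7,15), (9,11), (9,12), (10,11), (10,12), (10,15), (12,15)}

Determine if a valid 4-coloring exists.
A valid 4-coloring: color 1: [0, 7]; color 2: [9, 15]; color 3: [10]; color 4: [4, 11, 12].
(χ(G) = 4 ≤ 4.)

Yes, G is 4-colorable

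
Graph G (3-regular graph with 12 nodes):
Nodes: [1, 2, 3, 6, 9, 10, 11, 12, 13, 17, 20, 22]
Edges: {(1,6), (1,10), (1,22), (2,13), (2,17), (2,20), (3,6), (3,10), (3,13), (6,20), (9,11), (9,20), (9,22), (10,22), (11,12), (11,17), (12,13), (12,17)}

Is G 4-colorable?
Yes, G is 4-colorable

A valid 4-coloring: color 1: [1, 9, 13, 17]; color 2: [3, 11, 20, 22]; color 3: [2, 6, 10, 12].
(χ(G) = 3 ≤ 4.)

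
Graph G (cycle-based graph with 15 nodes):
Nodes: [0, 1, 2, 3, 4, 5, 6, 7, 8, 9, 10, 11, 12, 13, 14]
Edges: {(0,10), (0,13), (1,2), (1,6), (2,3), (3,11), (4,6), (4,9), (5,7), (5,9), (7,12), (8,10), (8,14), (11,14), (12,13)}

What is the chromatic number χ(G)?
χ(G) = 3

Clique number ω(G) = 2 (lower bound: χ ≥ ω).
Odd cycle [11, 3, 2, 1, 6, 4, 9, 5, 7, 12, 13, 0, 10, 8, 14] needs 3 colors (χ ≥ 3).
The coloring below uses 3 colors, so χ(G) = 3.
A valid 3-coloring: color 1: [2, 6, 7, 8, 9, 11, 13]; color 2: [0, 1, 3, 4, 5, 12, 14]; color 3: [10].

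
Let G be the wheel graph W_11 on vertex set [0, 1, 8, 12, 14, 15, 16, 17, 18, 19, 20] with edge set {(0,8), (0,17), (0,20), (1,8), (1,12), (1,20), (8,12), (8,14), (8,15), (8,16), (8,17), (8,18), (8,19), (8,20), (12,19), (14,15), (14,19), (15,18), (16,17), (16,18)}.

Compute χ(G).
χ(G) = 3

Clique number ω(G) = 3 (lower bound: χ ≥ ω).
The clique on [0, 8, 17] has size 3, forcing χ ≥ 3, and the coloring below uses 3 colors, so χ(G) = 3.
A valid 3-coloring: color 1: [8]; color 2: [0, 1, 15, 16, 19]; color 3: [12, 14, 17, 18, 20].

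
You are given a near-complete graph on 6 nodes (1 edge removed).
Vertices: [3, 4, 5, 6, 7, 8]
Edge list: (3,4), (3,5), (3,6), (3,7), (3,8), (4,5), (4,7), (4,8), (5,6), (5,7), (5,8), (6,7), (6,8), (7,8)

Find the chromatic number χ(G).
χ(G) = 5

Clique number ω(G) = 5 (lower bound: χ ≥ ω).
The clique on [3, 4, 5, 7, 8] has size 5, forcing χ ≥ 5, and the coloring below uses 5 colors, so χ(G) = 5.
A valid 5-coloring: color 1: [5]; color 2: [3]; color 3: [8]; color 4: [7]; color 5: [4, 6].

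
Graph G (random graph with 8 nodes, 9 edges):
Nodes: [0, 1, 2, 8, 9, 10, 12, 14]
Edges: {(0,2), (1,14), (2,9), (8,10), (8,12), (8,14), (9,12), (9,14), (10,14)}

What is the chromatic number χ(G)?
χ(G) = 3

Clique number ω(G) = 3 (lower bound: χ ≥ ω).
The clique on [8, 10, 14] has size 3, forcing χ ≥ 3, and the coloring below uses 3 colors, so χ(G) = 3.
A valid 3-coloring: color 1: [2, 12, 14]; color 2: [0, 1, 8, 9]; color 3: [10].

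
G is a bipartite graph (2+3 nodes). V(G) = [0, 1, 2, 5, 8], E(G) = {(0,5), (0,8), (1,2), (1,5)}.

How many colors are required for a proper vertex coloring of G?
χ(G) = 2

Clique number ω(G) = 2 (lower bound: χ ≥ ω).
The graph is bipartite (no odd cycle), so 2 colors suffice: χ(G) = 2.
A valid 2-coloring: color 1: [0, 1]; color 2: [2, 5, 8].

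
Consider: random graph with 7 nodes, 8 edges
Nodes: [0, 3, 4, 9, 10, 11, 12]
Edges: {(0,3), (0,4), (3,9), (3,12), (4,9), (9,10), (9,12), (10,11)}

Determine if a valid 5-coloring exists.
Yes, G is 5-colorable

A valid 5-coloring: color 1: [0, 9, 11]; color 2: [3, 4, 10]; color 3: [12].
(χ(G) = 3 ≤ 5.)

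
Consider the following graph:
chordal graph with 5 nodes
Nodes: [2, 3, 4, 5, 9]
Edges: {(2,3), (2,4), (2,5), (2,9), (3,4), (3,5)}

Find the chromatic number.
Clique number ω(G) = 3 (lower bound: χ ≥ ω).
The clique on [2, 3, 4] has size 3, forcing χ ≥ 3, and the coloring below uses 3 colors, so χ(G) = 3.
A valid 3-coloring: color 1: [2]; color 2: [3, 9]; color 3: [4, 5].

χ(G) = 3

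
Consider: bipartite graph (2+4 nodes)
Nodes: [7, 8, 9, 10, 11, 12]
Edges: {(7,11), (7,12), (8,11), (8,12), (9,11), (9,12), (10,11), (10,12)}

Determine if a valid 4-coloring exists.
A valid 4-coloring: color 1: [11, 12]; color 2: [7, 8, 9, 10].
(χ(G) = 2 ≤ 4.)

Yes, G is 4-colorable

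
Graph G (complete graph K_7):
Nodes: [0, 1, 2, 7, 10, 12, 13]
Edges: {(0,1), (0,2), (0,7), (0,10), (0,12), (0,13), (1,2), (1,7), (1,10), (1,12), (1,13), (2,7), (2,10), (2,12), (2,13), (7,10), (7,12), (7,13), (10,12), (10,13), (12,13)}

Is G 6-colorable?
The clique on vertices [0, 1, 2, 7, 10, 12, 13] has size 7 > 6, so it alone needs 7 colors.

No, G is not 6-colorable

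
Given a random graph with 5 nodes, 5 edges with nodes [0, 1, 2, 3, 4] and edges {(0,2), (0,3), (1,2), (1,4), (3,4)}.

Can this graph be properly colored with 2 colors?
Odd cycle [2, 1, 4, 3, 0] needs 3 colors (χ ≥ 3).
Hence χ(G) ≥ 3 > 2, so no proper 2-coloring exists.

No, G is not 2-colorable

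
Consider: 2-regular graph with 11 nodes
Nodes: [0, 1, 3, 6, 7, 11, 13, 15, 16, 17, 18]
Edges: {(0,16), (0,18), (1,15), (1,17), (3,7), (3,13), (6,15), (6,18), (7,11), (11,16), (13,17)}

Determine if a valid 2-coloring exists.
Odd cycle [3, 13, 17, 1, 15, 6, 18, 0, 16, 11, 7] needs 3 colors (χ ≥ 3).
Hence χ(G) ≥ 3 > 2, so no proper 2-coloring exists.

No, G is not 2-colorable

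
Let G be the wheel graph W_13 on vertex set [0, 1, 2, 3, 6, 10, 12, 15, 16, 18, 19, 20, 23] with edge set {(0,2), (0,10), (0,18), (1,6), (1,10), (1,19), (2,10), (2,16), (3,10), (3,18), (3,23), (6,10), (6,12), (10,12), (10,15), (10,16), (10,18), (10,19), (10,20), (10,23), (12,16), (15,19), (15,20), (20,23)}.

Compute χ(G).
Clique number ω(G) = 3 (lower bound: χ ≥ ω).
The clique on [0, 10, 18] has size 3, forcing χ ≥ 3, and the coloring below uses 3 colors, so χ(G) = 3.
A valid 3-coloring: color 1: [10]; color 2: [1, 2, 12, 15, 18, 23]; color 3: [0, 3, 6, 16, 19, 20].

χ(G) = 3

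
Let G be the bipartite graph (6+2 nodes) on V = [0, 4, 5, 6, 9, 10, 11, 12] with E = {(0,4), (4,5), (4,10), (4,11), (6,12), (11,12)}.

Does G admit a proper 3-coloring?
Yes, G is 3-colorable

A valid 3-coloring: color 1: [4, 9, 12]; color 2: [0, 5, 6, 10, 11].
(χ(G) = 2 ≤ 3.)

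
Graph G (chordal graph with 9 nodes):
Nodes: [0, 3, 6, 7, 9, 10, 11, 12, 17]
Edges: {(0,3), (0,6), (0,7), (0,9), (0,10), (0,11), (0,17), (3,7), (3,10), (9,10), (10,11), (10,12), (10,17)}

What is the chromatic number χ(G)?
χ(G) = 3

Clique number ω(G) = 3 (lower bound: χ ≥ ω).
The clique on [0, 3, 10] has size 3, forcing χ ≥ 3, and the coloring below uses 3 colors, so χ(G) = 3.
A valid 3-coloring: color 1: [0, 12]; color 2: [6, 7, 10]; color 3: [3, 9, 11, 17].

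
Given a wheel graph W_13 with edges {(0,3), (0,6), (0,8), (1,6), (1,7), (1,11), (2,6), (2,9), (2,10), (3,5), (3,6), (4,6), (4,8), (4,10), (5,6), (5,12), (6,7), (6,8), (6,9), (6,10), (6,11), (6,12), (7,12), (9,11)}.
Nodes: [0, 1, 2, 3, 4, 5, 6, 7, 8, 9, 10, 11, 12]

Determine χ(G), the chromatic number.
Clique number ω(G) = 3 (lower bound: χ ≥ ω).
The clique on [0, 6, 8] has size 3, forcing χ ≥ 3, and the coloring below uses 3 colors, so χ(G) = 3.
A valid 3-coloring: color 1: [6]; color 2: [0, 2, 4, 5, 7, 11]; color 3: [1, 3, 8, 9, 10, 12].

χ(G) = 3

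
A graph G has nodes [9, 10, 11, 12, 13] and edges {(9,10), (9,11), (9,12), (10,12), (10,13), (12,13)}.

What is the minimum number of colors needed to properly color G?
χ(G) = 3

Clique number ω(G) = 3 (lower bound: χ ≥ ω).
The clique on [9, 10, 12] has size 3, forcing χ ≥ 3, and the coloring below uses 3 colors, so χ(G) = 3.
A valid 3-coloring: color 1: [11, 12]; color 2: [9, 13]; color 3: [10].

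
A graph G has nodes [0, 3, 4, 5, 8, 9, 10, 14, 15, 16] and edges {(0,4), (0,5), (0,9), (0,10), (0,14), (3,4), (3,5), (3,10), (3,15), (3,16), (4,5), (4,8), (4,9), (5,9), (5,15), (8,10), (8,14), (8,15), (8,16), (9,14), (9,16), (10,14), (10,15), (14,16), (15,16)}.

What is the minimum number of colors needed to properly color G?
Clique number ω(G) = 4 (lower bound: χ ≥ ω).
The clique on [0, 4, 5, 9] has size 4, forcing χ ≥ 4, and the coloring below uses 4 colors, so χ(G) = 4.
A valid 4-coloring: color 1: [5, 10, 16]; color 2: [0, 3, 8]; color 3: [4, 14, 15]; color 4: [9].

χ(G) = 4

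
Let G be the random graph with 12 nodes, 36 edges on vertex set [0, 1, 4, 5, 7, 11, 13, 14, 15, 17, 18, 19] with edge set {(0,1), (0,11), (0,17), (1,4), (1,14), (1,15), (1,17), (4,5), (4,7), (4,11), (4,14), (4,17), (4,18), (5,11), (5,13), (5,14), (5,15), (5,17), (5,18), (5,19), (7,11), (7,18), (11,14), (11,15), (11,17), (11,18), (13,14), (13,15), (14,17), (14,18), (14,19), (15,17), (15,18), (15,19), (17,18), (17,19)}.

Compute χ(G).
Clique number ω(G) = 6 (lower bound: χ ≥ ω).
The clique on [4, 5, 11, 14, 17, 18] has size 6, forcing χ ≥ 6, and the coloring below uses 6 colors, so χ(G) = 6.
A valid 6-coloring: color 1: [7, 13, 17]; color 2: [1, 5]; color 3: [11, 19]; color 4: [0, 14, 15]; color 5: [18]; color 6: [4].

χ(G) = 6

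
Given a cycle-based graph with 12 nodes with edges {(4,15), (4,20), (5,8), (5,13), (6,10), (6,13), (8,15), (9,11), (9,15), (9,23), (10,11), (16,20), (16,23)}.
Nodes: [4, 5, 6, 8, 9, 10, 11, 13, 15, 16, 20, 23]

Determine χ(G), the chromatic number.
χ(G) = 2

Clique number ω(G) = 2 (lower bound: χ ≥ ω).
The graph is bipartite (no odd cycle), so 2 colors suffice: χ(G) = 2.
A valid 2-coloring: color 1: [4, 8, 9, 10, 13, 16]; color 2: [5, 6, 11, 15, 20, 23].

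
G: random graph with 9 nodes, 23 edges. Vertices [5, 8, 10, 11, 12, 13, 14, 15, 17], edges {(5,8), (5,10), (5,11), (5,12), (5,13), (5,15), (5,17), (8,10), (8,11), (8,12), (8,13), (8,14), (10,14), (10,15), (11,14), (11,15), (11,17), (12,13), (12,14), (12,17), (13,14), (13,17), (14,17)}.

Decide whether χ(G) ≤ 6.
A valid 6-coloring: color 1: [5, 14]; color 2: [8, 15, 17]; color 3: [10, 11, 12]; color 4: [13].
(χ(G) = 4 ≤ 6.)

Yes, G is 6-colorable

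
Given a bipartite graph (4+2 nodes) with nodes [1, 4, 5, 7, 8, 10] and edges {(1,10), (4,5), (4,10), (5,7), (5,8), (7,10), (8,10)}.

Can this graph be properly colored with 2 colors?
A valid 2-coloring: color 1: [5, 10]; color 2: [1, 4, 7, 8].
(χ(G) = 2 ≤ 2.)

Yes, G is 2-colorable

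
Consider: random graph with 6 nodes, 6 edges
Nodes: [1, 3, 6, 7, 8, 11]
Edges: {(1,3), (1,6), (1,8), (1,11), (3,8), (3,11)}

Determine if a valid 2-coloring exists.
No, G is not 2-colorable

The clique on vertices [1, 3, 8] has size 3 > 2, so it alone needs 3 colors.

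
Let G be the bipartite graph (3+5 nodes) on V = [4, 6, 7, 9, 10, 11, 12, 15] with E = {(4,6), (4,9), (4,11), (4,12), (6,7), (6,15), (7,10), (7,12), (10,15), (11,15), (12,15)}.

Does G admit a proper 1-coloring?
Edge (10,15) forces its endpoints to differ, so 1 color is not enough.

No, G is not 1-colorable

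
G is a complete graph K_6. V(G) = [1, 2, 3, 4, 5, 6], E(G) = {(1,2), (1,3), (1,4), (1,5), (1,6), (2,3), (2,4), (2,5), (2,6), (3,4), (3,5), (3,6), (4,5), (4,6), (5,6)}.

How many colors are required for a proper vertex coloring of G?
χ(G) = 6

Clique number ω(G) = 6 (lower bound: χ ≥ ω).
The clique on [1, 2, 3, 4, 5, 6] has size 6, forcing χ ≥ 6, and the coloring below uses 6 colors, so χ(G) = 6.
A valid 6-coloring: color 1: [3]; color 2: [6]; color 3: [5]; color 4: [4]; color 5: [1]; color 6: [2].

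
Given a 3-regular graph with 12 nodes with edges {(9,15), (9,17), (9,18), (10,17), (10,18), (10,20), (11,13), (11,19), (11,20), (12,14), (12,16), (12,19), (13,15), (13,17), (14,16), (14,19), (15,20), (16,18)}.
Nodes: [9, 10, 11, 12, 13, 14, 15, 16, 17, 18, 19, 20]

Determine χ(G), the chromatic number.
χ(G) = 3

Clique number ω(G) = 3 (lower bound: χ ≥ ω).
The clique on [12, 14, 16] has size 3, forcing χ ≥ 3, and the coloring below uses 3 colors, so χ(G) = 3.
A valid 3-coloring: color 1: [9, 13, 16, 19, 20]; color 2: [11, 14, 15, 17, 18]; color 3: [10, 12].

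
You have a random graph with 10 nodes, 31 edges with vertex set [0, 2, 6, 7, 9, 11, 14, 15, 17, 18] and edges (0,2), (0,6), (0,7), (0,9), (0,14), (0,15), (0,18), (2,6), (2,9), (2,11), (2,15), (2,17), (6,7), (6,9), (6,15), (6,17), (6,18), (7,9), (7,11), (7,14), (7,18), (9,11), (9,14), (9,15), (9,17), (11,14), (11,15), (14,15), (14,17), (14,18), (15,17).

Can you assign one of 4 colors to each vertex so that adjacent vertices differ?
No, G is not 4-colorable

The clique on vertices [0, 2, 6, 9, 15] has size 5 > 4, so it alone needs 5 colors.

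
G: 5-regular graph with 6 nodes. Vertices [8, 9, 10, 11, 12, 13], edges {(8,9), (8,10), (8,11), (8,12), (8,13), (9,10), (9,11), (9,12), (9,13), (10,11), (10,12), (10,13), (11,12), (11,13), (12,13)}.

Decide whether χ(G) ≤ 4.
No, G is not 4-colorable

The clique on vertices [8, 9, 10, 11, 12, 13] has size 6 > 4, so it alone needs 6 colors.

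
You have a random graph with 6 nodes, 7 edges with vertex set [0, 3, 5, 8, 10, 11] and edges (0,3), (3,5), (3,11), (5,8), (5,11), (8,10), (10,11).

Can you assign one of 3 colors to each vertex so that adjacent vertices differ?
Yes, G is 3-colorable

A valid 3-coloring: color 1: [0, 5, 10]; color 2: [3, 8]; color 3: [11].
(χ(G) = 3 ≤ 3.)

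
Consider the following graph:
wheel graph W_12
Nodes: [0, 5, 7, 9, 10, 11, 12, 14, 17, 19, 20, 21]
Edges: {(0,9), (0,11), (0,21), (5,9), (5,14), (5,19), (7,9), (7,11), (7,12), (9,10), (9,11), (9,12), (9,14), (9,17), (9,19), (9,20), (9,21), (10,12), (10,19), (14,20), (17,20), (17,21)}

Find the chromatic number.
χ(G) = 4

Clique number ω(G) = 3 (lower bound: χ ≥ ω).
Odd cycle [21, 0, 11, 7, 12, 10, 19, 5, 14, 20, 17] needs 3 colors (χ ≥ 3).
Vertex 9 is adjacent to every vertex of [0, 5, 7, 10, 11, 12, 14, 17, 19, 20, 21], which already need 3 colors among themselves, so 9 needs a new color (χ ≥ 4).
The coloring below uses 4 colors, so χ(G) = 4.
A valid 4-coloring: color 1: [9]; color 2: [11, 12, 19, 20, 21]; color 3: [0, 5, 7, 10, 17]; color 4: [14].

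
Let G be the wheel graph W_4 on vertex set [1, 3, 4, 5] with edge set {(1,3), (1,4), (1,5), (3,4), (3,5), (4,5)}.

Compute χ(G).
χ(G) = 4

Clique number ω(G) = 4 (lower bound: χ ≥ ω).
The clique on [1, 3, 4, 5] has size 4, forcing χ ≥ 4, and the coloring below uses 4 colors, so χ(G) = 4.
A valid 4-coloring: color 1: [1]; color 2: [4]; color 3: [3]; color 4: [5].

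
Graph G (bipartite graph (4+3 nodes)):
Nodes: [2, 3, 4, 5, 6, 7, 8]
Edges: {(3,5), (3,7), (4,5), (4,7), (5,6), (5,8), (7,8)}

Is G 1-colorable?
Edge (5,8) forces its endpoints to differ, so 1 color is not enough.

No, G is not 1-colorable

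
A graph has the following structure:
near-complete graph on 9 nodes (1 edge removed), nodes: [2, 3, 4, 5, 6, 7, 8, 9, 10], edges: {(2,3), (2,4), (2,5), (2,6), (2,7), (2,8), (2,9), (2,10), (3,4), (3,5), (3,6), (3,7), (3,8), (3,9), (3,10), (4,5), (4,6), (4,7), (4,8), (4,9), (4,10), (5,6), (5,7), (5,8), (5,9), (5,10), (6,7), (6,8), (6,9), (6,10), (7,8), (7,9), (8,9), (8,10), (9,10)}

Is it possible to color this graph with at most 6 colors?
The clique on vertices [2, 3, 4, 5, 6, 8, 9, 10] has size 8 > 6, so it alone needs 8 colors.

No, G is not 6-colorable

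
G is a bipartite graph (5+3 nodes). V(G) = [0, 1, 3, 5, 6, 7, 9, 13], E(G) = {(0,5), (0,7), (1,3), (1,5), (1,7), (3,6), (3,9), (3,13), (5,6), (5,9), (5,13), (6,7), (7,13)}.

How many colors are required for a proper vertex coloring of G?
Clique number ω(G) = 2 (lower bound: χ ≥ ω).
The graph is bipartite (no odd cycle), so 2 colors suffice: χ(G) = 2.
A valid 2-coloring: color 1: [3, 5, 7]; color 2: [0, 1, 6, 9, 13].

χ(G) = 2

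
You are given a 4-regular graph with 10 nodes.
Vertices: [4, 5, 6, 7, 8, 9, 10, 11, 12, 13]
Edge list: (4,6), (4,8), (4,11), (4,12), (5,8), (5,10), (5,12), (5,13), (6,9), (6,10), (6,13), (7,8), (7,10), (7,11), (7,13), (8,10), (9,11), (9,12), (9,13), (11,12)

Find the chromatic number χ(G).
Clique number ω(G) = 3 (lower bound: χ ≥ ω).
The clique on [4, 11, 12] has size 3, forcing χ ≥ 3, and the coloring below uses 3 colors, so χ(G) = 3.
A valid 3-coloring: color 1: [6, 8, 11]; color 2: [4, 5, 7, 9]; color 3: [10, 12, 13].

χ(G) = 3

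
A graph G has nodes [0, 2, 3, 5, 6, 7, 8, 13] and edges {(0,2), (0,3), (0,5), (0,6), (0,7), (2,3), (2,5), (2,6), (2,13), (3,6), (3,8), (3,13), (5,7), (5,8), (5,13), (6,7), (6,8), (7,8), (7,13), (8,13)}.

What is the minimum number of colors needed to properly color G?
χ(G) = 4

Clique number ω(G) = 4 (lower bound: χ ≥ ω).
The clique on [0, 2, 3, 6] has size 4, forcing χ ≥ 4, and the coloring below uses 4 colors, so χ(G) = 4.
A valid 4-coloring: color 1: [2, 8]; color 2: [3, 7]; color 3: [5, 6]; color 4: [0, 13].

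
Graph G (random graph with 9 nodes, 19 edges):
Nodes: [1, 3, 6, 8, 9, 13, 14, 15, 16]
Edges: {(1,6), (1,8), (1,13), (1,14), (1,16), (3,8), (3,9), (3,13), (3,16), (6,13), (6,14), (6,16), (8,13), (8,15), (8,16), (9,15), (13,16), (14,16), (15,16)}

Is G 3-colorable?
The clique on vertices [1, 8, 13, 16] has size 4 > 3, so it alone needs 4 colors.

No, G is not 3-colorable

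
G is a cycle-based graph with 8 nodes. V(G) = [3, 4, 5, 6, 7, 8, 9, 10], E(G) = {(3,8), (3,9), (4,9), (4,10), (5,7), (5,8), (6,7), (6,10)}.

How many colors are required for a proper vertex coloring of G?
χ(G) = 2

Clique number ω(G) = 2 (lower bound: χ ≥ ω).
The graph is bipartite (no odd cycle), so 2 colors suffice: χ(G) = 2.
A valid 2-coloring: color 1: [3, 4, 5, 6]; color 2: [7, 8, 9, 10].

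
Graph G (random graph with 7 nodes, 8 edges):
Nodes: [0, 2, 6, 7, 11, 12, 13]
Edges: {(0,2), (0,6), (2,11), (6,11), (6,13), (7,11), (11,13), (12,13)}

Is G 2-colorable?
No, G is not 2-colorable

The clique on vertices [6, 11, 13] has size 3 > 2, so it alone needs 3 colors.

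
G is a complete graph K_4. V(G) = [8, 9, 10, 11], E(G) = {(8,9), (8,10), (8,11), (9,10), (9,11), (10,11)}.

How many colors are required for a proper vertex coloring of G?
Clique number ω(G) = 4 (lower bound: χ ≥ ω).
The clique on [8, 9, 10, 11] has size 4, forcing χ ≥ 4, and the coloring below uses 4 colors, so χ(G) = 4.
A valid 4-coloring: color 1: [9]; color 2: [10]; color 3: [11]; color 4: [8].

χ(G) = 4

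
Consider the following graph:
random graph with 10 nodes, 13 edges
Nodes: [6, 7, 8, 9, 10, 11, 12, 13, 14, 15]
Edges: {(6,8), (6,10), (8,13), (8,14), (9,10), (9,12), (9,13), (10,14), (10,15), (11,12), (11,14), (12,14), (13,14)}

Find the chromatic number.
χ(G) = 3

Clique number ω(G) = 3 (lower bound: χ ≥ ω).
The clique on [8, 13, 14] has size 3, forcing χ ≥ 3, and the coloring below uses 3 colors, so χ(G) = 3.
A valid 3-coloring: color 1: [6, 7, 9, 14, 15]; color 2: [8, 10, 11]; color 3: [12, 13].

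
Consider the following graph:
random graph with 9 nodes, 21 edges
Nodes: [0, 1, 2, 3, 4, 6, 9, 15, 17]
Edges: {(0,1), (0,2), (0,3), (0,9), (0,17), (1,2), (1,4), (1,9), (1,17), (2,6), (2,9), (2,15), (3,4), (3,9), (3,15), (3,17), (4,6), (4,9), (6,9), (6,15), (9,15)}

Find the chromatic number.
Clique number ω(G) = 4 (lower bound: χ ≥ ω).
The clique on [0, 1, 2, 9] has size 4, forcing χ ≥ 4, and the coloring below uses 4 colors, so χ(G) = 4.
A valid 4-coloring: color 1: [9, 17]; color 2: [2, 3]; color 3: [1, 6]; color 4: [0, 4, 15].

χ(G) = 4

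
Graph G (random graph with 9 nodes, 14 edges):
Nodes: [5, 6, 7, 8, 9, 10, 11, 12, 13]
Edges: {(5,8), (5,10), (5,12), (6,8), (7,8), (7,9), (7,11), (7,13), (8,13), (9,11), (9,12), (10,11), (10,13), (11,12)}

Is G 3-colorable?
A valid 3-coloring: color 1: [8, 11]; color 2: [6, 7, 10, 12]; color 3: [5, 9, 13].
(χ(G) = 3 ≤ 3.)

Yes, G is 3-colorable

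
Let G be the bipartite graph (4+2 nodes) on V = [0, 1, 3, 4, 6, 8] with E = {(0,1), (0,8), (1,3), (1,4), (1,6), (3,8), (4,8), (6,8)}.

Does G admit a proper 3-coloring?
Yes, G is 3-colorable

A valid 3-coloring: color 1: [1, 8]; color 2: [0, 3, 4, 6].
(χ(G) = 2 ≤ 3.)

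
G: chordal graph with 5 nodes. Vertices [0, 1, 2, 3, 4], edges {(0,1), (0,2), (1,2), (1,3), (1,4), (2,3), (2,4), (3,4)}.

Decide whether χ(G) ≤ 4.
Yes, G is 4-colorable

A valid 4-coloring: color 1: [1]; color 2: [2]; color 3: [0, 4]; color 4: [3].
(χ(G) = 4 ≤ 4.)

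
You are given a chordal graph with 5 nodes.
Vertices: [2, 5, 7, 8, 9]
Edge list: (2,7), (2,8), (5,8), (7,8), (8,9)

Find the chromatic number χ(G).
χ(G) = 3

Clique number ω(G) = 3 (lower bound: χ ≥ ω).
The clique on [2, 7, 8] has size 3, forcing χ ≥ 3, and the coloring below uses 3 colors, so χ(G) = 3.
A valid 3-coloring: color 1: [8]; color 2: [5, 7, 9]; color 3: [2].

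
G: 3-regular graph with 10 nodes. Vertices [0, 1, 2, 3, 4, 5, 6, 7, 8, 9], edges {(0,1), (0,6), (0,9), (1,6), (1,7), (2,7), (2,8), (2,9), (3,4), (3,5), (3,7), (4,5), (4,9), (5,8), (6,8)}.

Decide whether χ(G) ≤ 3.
A valid 3-coloring: color 1: [0, 4, 7, 8]; color 2: [2, 3, 6]; color 3: [1, 5, 9].
(χ(G) = 3 ≤ 3.)

Yes, G is 3-colorable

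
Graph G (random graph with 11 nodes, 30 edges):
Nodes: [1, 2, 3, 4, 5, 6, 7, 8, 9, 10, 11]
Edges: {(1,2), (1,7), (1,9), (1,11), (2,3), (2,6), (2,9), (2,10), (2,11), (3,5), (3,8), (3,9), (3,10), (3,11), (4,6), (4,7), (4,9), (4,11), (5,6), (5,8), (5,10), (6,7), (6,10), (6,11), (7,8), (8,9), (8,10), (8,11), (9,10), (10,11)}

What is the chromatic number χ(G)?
χ(G) = 4

Clique number ω(G) = 4 (lower bound: χ ≥ ω).
The clique on [3, 8, 9, 10] has size 4, forcing χ ≥ 4, and the coloring below uses 4 colors, so χ(G) = 4.
A valid 4-coloring: color 1: [5, 7, 9, 11]; color 2: [1, 4, 10]; color 3: [3, 6]; color 4: [2, 8].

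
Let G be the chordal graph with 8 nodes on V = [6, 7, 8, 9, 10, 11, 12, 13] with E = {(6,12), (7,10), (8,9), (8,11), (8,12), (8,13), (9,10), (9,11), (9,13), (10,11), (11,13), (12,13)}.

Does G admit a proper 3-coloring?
No, G is not 3-colorable

The clique on vertices [8, 9, 11, 13] has size 4 > 3, so it alone needs 4 colors.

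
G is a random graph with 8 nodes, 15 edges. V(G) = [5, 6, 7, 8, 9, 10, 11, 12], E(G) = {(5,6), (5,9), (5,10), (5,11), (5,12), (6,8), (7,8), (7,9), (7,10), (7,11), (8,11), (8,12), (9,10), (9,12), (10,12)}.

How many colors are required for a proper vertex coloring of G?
Clique number ω(G) = 4 (lower bound: χ ≥ ω).
The clique on [5, 9, 10, 12] has size 4, forcing χ ≥ 4, and the coloring below uses 4 colors, so χ(G) = 4.
A valid 4-coloring: color 1: [5, 7]; color 2: [8, 9]; color 3: [6, 11, 12]; color 4: [10].

χ(G) = 4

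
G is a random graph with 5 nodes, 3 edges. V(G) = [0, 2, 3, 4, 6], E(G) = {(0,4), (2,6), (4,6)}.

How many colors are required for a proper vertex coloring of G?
χ(G) = 2

Clique number ω(G) = 2 (lower bound: χ ≥ ω).
The graph is bipartite (no odd cycle), so 2 colors suffice: χ(G) = 2.
A valid 2-coloring: color 1: [2, 3, 4]; color 2: [0, 6].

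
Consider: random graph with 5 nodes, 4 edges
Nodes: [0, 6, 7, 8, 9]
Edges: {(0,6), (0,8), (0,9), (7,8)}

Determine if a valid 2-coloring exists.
A valid 2-coloring: color 1: [0, 7]; color 2: [6, 8, 9].
(χ(G) = 2 ≤ 2.)

Yes, G is 2-colorable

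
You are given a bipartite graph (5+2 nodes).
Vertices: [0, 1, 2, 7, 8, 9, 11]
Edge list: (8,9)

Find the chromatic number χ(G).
χ(G) = 2

Clique number ω(G) = 2 (lower bound: χ ≥ ω).
The graph is bipartite (no odd cycle), so 2 colors suffice: χ(G) = 2.
A valid 2-coloring: color 1: [0, 1, 2, 7, 9, 11]; color 2: [8].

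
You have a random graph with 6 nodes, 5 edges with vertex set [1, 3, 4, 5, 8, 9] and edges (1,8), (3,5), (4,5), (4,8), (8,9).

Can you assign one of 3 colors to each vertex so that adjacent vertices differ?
Yes, G is 3-colorable

A valid 3-coloring: color 1: [5, 8]; color 2: [1, 3, 4, 9].
(χ(G) = 2 ≤ 3.)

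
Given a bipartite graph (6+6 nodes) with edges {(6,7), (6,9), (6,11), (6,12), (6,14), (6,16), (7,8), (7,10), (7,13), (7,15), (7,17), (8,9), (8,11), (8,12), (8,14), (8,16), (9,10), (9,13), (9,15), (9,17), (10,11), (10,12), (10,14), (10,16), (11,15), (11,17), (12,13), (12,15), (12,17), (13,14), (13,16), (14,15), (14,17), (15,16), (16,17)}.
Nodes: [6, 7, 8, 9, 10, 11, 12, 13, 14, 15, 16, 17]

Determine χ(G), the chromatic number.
Clique number ω(G) = 2 (lower bound: χ ≥ ω).
The graph is bipartite (no odd cycle), so 2 colors suffice: χ(G) = 2.
A valid 2-coloring: color 1: [6, 8, 10, 13, 15, 17]; color 2: [7, 9, 11, 12, 14, 16].

χ(G) = 2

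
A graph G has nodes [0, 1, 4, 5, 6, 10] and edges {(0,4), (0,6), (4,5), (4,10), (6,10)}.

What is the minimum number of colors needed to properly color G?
Clique number ω(G) = 2 (lower bound: χ ≥ ω).
The graph is bipartite (no odd cycle), so 2 colors suffice: χ(G) = 2.
A valid 2-coloring: color 1: [1, 4, 6]; color 2: [0, 5, 10].

χ(G) = 2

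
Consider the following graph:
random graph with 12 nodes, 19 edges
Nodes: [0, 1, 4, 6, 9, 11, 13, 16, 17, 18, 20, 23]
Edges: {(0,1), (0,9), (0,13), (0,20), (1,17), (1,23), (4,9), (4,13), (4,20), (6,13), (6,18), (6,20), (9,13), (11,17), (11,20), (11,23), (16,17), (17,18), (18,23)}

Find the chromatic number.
Clique number ω(G) = 3 (lower bound: χ ≥ ω).
The clique on [0, 9, 13] has size 3, forcing χ ≥ 3, and the coloring below uses 3 colors, so χ(G) = 3.
A valid 3-coloring: color 1: [0, 4, 6, 17, 23]; color 2: [1, 13, 16, 18, 20]; color 3: [9, 11].

χ(G) = 3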